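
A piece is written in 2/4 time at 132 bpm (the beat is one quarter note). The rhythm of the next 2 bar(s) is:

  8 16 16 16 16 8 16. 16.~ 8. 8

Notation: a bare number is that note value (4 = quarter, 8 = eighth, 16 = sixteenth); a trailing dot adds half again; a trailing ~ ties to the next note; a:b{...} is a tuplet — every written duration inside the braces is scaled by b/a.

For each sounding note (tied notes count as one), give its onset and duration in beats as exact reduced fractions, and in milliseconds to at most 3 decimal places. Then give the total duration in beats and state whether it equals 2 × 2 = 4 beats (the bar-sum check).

1) 0.0ms=0b +227.273ms=1/2b
2) 227.273ms=1/2b +113.636ms=1/4b
3) 340.909ms=3/4b +113.636ms=1/4b
4) 454.545ms=1b +113.636ms=1/4b
5) 568.182ms=5/4b +113.636ms=1/4b
6) 681.818ms=3/2b +227.273ms=1/2b
7) 909.091ms=2b +170.455ms=3/8b
8) 1079.545ms=19/8b +511.364ms=9/8b
9) 1590.909ms=7/2b +227.273ms=1/2b
Σ=4b of 4 (132bpm 2/4) — PASS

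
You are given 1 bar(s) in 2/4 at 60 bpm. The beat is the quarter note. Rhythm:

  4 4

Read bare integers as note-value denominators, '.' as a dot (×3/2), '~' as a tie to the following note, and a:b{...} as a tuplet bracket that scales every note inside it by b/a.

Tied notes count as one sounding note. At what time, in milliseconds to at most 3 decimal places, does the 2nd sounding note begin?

note 2 onset = 1b = 1000.0ms

1. 0.0ms @ 0 + 1000.0ms (1)
2. 1000.0ms @ 1 + 1000.0ms (1)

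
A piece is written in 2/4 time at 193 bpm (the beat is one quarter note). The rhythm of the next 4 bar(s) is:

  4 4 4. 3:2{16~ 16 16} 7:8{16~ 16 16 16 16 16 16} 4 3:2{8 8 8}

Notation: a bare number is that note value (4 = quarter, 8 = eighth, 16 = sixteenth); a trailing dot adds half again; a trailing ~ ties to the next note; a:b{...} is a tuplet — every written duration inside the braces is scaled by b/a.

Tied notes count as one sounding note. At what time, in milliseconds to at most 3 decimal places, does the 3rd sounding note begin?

note 3 onset = 2b = 621.762ms

1. 0.0ms @ 0 + 310.881ms (1)
2. 310.881ms @ 1 + 310.881ms (1)
3. 621.762ms @ 2 + 466.321ms (3/2)
4. 1088.083ms @ 7/2 + 103.627ms (1/3)
5. 1191.71ms @ 23/6 + 51.813ms (1/6)
6. 1243.523ms @ 4 + 177.646ms (4/7)
7. 1421.17ms @ 32/7 + 88.823ms (2/7)
8. 1509.993ms @ 34/7 + 88.823ms (2/7)
9. 1598.816ms @ 36/7 + 88.823ms (2/7)
10. 1687.639ms @ 38/7 + 88.823ms (2/7)
11. 1776.462ms @ 40/7 + 88.823ms (2/7)
12. 1865.285ms @ 6 + 310.881ms (1)
13. 2176.166ms @ 7 + 103.627ms (1/3)
14. 2279.793ms @ 22/3 + 103.627ms (1/3)
15. 2383.42ms @ 23/3 + 103.627ms (1/3)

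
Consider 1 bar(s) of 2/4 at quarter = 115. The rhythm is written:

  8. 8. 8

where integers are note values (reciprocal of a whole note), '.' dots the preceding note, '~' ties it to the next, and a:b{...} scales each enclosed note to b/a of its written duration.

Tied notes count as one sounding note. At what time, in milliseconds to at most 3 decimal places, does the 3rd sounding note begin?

1. 0.0ms @ 0 + 391.304ms (3/4)
2. 391.304ms @ 3/4 + 391.304ms (3/4)
3. 782.609ms @ 3/2 + 260.87ms (1/2)

note 3 onset = 3/2b = 782.609ms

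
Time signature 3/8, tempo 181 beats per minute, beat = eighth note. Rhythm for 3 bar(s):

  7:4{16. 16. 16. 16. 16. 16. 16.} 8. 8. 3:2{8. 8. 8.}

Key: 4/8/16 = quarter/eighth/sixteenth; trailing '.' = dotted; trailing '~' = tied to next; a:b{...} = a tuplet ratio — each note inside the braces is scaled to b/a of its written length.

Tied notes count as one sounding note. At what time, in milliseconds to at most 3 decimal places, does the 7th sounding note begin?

note 7 onset = 18/7b = 852.407ms

1. 0.0ms @ 0 + 142.068ms (3/7)
2. 142.068ms @ 3/7 + 142.068ms (3/7)
3. 284.136ms @ 6/7 + 142.068ms (3/7)
4. 426.204ms @ 9/7 + 142.068ms (3/7)
5. 568.272ms @ 12/7 + 142.068ms (3/7)
6. 710.339ms @ 15/7 + 142.068ms (3/7)
7. 852.407ms @ 18/7 + 142.068ms (3/7)
8. 994.475ms @ 3 + 497.238ms (3/2)
9. 1491.713ms @ 9/2 + 497.238ms (3/2)
10. 1988.95ms @ 6 + 331.492ms (1)
11. 2320.442ms @ 7 + 331.492ms (1)
12. 2651.934ms @ 8 + 331.492ms (1)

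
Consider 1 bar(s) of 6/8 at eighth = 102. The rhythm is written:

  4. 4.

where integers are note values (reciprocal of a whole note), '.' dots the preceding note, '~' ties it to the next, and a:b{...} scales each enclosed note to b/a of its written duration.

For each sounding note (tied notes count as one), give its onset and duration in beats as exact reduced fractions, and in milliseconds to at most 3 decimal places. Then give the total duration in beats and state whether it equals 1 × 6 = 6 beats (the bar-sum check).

1) 0.0ms=0b +1764.706ms=3b
2) 1764.706ms=3b +1764.706ms=3b
Σ=6b of 6 (102bpm 6/8) — PASS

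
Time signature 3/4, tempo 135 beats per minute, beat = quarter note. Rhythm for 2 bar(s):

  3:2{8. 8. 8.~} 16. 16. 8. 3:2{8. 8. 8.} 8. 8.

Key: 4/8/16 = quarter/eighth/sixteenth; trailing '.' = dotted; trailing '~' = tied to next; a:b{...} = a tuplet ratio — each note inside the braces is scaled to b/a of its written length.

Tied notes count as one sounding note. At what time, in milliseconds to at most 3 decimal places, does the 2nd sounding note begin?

1. 0.0ms @ 0 + 222.222ms (1/2)
2. 222.222ms @ 1/2 + 222.222ms (1/2)
3. 444.444ms @ 1 + 388.889ms (7/8)
4. 833.333ms @ 15/8 + 166.667ms (3/8)
5. 1000.0ms @ 9/4 + 333.333ms (3/4)
6. 1333.333ms @ 3 + 222.222ms (1/2)
7. 1555.556ms @ 7/2 + 222.222ms (1/2)
8. 1777.778ms @ 4 + 222.222ms (1/2)
9. 2000.0ms @ 9/2 + 333.333ms (3/4)
10. 2333.333ms @ 21/4 + 333.333ms (3/4)

note 2 onset = 1/2b = 222.222ms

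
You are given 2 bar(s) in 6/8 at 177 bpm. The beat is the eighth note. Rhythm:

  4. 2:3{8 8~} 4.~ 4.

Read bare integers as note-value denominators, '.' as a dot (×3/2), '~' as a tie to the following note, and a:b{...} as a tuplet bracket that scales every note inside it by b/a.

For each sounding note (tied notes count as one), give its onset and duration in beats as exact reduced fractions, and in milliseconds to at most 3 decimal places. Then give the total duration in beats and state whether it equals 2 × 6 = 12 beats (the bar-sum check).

1) 0.0ms=0b +1016.949ms=3b
2) 1016.949ms=3b +508.475ms=3/2b
3) 1525.424ms=9/2b +2542.373ms=15/2b
Σ=12b of 12 (177bpm 6/8) — PASS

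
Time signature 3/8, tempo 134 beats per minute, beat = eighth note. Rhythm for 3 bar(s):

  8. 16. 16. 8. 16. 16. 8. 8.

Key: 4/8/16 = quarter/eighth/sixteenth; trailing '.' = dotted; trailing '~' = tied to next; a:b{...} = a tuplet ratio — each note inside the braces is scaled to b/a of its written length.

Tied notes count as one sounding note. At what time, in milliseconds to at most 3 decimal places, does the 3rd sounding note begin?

1. 0.0ms @ 0 + 671.642ms (3/2)
2. 671.642ms @ 3/2 + 335.821ms (3/4)
3. 1007.463ms @ 9/4 + 335.821ms (3/4)
4. 1343.284ms @ 3 + 671.642ms (3/2)
5. 2014.925ms @ 9/2 + 335.821ms (3/4)
6. 2350.746ms @ 21/4 + 335.821ms (3/4)
7. 2686.567ms @ 6 + 671.642ms (3/2)
8. 3358.209ms @ 15/2 + 671.642ms (3/2)

note 3 onset = 9/4b = 1007.463ms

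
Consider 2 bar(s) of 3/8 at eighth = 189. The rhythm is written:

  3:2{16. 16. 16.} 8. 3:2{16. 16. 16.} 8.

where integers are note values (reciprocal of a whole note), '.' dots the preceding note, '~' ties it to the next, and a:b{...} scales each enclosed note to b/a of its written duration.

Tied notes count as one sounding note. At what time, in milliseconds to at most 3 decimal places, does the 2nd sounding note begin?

1. 0.0ms @ 0 + 158.73ms (1/2)
2. 158.73ms @ 1/2 + 158.73ms (1/2)
3. 317.46ms @ 1 + 158.73ms (1/2)
4. 476.19ms @ 3/2 + 476.19ms (3/2)
5. 952.381ms @ 3 + 158.73ms (1/2)
6. 1111.111ms @ 7/2 + 158.73ms (1/2)
7. 1269.841ms @ 4 + 158.73ms (1/2)
8. 1428.571ms @ 9/2 + 476.19ms (3/2)

note 2 onset = 1/2b = 158.73ms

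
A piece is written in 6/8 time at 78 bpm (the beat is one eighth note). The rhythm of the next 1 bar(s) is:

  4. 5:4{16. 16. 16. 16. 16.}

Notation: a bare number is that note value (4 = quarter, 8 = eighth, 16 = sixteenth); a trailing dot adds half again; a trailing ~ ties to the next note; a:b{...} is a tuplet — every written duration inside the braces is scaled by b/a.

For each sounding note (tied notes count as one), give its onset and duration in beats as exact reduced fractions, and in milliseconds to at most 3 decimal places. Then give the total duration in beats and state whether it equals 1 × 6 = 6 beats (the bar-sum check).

1) 0.0ms=0b +2307.692ms=3b
2) 2307.692ms=3b +461.538ms=3/5b
3) 2769.231ms=18/5b +461.538ms=3/5b
4) 3230.769ms=21/5b +461.538ms=3/5b
5) 3692.308ms=24/5b +461.538ms=3/5b
6) 4153.846ms=27/5b +461.538ms=3/5b
Σ=6b of 6 (78bpm 6/8) — PASS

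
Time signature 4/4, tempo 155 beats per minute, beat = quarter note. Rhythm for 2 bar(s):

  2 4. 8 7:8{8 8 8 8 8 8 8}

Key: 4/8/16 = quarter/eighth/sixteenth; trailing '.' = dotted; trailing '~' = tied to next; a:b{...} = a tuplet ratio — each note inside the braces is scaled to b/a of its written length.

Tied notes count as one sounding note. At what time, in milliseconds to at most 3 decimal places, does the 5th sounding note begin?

note 5 onset = 32/7b = 1769.585ms

1. 0.0ms @ 0 + 774.194ms (2)
2. 774.194ms @ 2 + 580.645ms (3/2)
3. 1354.839ms @ 7/2 + 193.548ms (1/2)
4. 1548.387ms @ 4 + 221.198ms (4/7)
5. 1769.585ms @ 32/7 + 221.198ms (4/7)
6. 1990.783ms @ 36/7 + 221.198ms (4/7)
7. 2211.982ms @ 40/7 + 221.198ms (4/7)
8. 2433.18ms @ 44/7 + 221.198ms (4/7)
9. 2654.378ms @ 48/7 + 221.198ms (4/7)
10. 2875.576ms @ 52/7 + 221.198ms (4/7)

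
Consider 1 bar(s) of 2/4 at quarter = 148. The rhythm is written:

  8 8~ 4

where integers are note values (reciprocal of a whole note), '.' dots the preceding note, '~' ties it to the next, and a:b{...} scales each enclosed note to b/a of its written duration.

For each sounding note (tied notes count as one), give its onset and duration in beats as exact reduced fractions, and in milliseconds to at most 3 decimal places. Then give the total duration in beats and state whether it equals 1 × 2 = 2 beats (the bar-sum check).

1) 0.0ms=0b +202.703ms=1/2b
2) 202.703ms=1/2b +608.108ms=3/2b
Σ=2b of 2 (148bpm 2/4) — PASS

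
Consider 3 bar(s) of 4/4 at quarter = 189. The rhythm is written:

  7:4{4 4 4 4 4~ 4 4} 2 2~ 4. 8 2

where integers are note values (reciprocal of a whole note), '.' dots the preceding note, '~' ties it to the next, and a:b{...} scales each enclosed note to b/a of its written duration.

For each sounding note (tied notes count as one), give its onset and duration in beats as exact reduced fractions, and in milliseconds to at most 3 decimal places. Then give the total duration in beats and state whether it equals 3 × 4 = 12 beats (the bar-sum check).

1) 0.0ms=0b +181.406ms=4/7b
2) 181.406ms=4/7b +181.406ms=4/7b
3) 362.812ms=8/7b +181.406ms=4/7b
4) 544.218ms=12/7b +181.406ms=4/7b
5) 725.624ms=16/7b +362.812ms=8/7b
6) 1088.435ms=24/7b +181.406ms=4/7b
7) 1269.841ms=4b +634.921ms=2b
8) 1904.762ms=6b +1111.111ms=7/2b
9) 3015.873ms=19/2b +158.73ms=1/2b
10) 3174.603ms=10b +634.921ms=2b
Σ=12b of 12 (189bpm 4/4) — PASS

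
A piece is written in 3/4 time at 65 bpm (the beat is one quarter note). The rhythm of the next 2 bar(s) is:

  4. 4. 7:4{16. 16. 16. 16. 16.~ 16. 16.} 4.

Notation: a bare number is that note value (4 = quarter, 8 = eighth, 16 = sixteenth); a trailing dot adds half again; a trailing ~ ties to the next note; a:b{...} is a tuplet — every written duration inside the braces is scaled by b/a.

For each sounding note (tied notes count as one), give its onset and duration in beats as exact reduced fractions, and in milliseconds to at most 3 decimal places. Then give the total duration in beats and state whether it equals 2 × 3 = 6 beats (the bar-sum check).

1) 0.0ms=0b +1384.615ms=3/2b
2) 1384.615ms=3/2b +1384.615ms=3/2b
3) 2769.231ms=3b +197.802ms=3/14b
4) 2967.033ms=45/14b +197.802ms=3/14b
5) 3164.835ms=24/7b +197.802ms=3/14b
6) 3362.637ms=51/14b +197.802ms=3/14b
7) 3560.44ms=27/7b +395.604ms=3/7b
8) 3956.044ms=30/7b +197.802ms=3/14b
9) 4153.846ms=9/2b +1384.615ms=3/2b
Σ=6b of 6 (65bpm 3/4) — PASS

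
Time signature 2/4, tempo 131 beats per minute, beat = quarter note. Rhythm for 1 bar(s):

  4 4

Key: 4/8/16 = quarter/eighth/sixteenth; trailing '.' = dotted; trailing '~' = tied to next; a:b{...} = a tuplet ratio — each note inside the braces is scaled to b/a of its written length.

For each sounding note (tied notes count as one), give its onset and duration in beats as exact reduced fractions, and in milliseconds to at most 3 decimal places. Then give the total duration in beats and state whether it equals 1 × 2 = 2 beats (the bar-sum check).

1) 0.0ms=0b +458.015ms=1b
2) 458.015ms=1b +458.015ms=1b
Σ=2b of 2 (131bpm 2/4) — PASS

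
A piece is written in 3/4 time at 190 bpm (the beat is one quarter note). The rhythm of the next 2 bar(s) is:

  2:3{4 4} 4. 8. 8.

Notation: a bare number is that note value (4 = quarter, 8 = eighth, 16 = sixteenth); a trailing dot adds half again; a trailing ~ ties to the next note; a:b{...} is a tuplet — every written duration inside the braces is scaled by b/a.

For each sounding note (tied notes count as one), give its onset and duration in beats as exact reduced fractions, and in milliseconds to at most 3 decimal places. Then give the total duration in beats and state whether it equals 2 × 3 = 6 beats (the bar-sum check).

1) 0.0ms=0b +473.684ms=3/2b
2) 473.684ms=3/2b +473.684ms=3/2b
3) 947.368ms=3b +473.684ms=3/2b
4) 1421.053ms=9/2b +236.842ms=3/4b
5) 1657.895ms=21/4b +236.842ms=3/4b
Σ=6b of 6 (190bpm 3/4) — PASS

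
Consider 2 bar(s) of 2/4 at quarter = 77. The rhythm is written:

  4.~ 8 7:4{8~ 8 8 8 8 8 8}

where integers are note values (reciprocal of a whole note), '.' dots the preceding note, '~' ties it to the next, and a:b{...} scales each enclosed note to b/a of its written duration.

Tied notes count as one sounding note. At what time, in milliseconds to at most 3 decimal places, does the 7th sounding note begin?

1. 0.0ms @ 0 + 1558.442ms (2)
2. 1558.442ms @ 2 + 445.269ms (4/7)
3. 2003.711ms @ 18/7 + 222.635ms (2/7)
4. 2226.345ms @ 20/7 + 222.635ms (2/7)
5. 2448.98ms @ 22/7 + 222.635ms (2/7)
6. 2671.614ms @ 24/7 + 222.635ms (2/7)
7. 2894.249ms @ 26/7 + 222.635ms (2/7)

note 7 onset = 26/7b = 2894.249ms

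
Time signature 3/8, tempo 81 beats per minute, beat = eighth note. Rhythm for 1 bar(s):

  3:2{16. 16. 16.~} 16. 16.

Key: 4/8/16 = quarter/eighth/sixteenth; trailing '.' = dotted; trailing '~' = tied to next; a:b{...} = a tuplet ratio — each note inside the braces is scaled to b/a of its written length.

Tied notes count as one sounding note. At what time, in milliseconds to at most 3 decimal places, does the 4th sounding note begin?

1. 0.0ms @ 0 + 370.37ms (1/2)
2. 370.37ms @ 1/2 + 370.37ms (1/2)
3. 740.741ms @ 1 + 925.926ms (5/4)
4. 1666.667ms @ 9/4 + 555.556ms (3/4)

note 4 onset = 9/4b = 1666.667ms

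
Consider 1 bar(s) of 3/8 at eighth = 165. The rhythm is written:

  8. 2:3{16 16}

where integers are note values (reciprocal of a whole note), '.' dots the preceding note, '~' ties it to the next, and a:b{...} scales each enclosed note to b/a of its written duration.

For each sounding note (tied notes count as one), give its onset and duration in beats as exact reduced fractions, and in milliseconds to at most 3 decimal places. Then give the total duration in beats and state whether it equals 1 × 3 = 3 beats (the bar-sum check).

1) 0.0ms=0b +545.455ms=3/2b
2) 545.455ms=3/2b +272.727ms=3/4b
3) 818.182ms=9/4b +272.727ms=3/4b
Σ=3b of 3 (165bpm 3/8) — PASS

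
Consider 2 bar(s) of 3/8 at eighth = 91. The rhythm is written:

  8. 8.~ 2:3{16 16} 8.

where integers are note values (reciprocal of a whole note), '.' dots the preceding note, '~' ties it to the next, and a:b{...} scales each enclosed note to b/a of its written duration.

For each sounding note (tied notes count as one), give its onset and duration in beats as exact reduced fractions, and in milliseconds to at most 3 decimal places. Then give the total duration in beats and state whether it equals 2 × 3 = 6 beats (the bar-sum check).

1) 0.0ms=0b +989.011ms=3/2b
2) 989.011ms=3/2b +1483.516ms=9/4b
3) 2472.527ms=15/4b +494.505ms=3/4b
4) 2967.033ms=9/2b +989.011ms=3/2b
Σ=6b of 6 (91bpm 3/8) — PASS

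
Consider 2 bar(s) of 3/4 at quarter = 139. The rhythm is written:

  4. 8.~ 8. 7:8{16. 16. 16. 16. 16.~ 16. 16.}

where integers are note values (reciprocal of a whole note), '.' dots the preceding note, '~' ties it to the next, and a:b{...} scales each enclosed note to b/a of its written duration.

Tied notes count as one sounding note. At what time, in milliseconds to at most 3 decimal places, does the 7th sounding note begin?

note 7 onset = 33/7b = 2034.943ms

1. 0.0ms @ 0 + 647.482ms (3/2)
2. 647.482ms @ 3/2 + 647.482ms (3/2)
3. 1294.964ms @ 3 + 184.995ms (3/7)
4. 1479.959ms @ 24/7 + 184.995ms (3/7)
5. 1664.954ms @ 27/7 + 184.995ms (3/7)
6. 1849.949ms @ 30/7 + 184.995ms (3/7)
7. 2034.943ms @ 33/7 + 369.99ms (6/7)
8. 2404.933ms @ 39/7 + 184.995ms (3/7)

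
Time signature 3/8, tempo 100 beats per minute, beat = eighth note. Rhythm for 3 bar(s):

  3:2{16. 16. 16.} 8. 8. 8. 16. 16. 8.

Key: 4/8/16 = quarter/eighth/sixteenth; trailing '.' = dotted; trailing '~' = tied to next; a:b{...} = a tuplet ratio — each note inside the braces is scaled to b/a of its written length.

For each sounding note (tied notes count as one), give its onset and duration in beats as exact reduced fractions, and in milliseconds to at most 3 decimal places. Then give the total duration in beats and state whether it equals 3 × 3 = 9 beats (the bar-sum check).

1) 0.0ms=0b +300.0ms=1/2b
2) 300.0ms=1/2b +300.0ms=1/2b
3) 600.0ms=1b +300.0ms=1/2b
4) 900.0ms=3/2b +900.0ms=3/2b
5) 1800.0ms=3b +900.0ms=3/2b
6) 2700.0ms=9/2b +900.0ms=3/2b
7) 3600.0ms=6b +450.0ms=3/4b
8) 4050.0ms=27/4b +450.0ms=3/4b
9) 4500.0ms=15/2b +900.0ms=3/2b
Σ=9b of 9 (100bpm 3/8) — PASS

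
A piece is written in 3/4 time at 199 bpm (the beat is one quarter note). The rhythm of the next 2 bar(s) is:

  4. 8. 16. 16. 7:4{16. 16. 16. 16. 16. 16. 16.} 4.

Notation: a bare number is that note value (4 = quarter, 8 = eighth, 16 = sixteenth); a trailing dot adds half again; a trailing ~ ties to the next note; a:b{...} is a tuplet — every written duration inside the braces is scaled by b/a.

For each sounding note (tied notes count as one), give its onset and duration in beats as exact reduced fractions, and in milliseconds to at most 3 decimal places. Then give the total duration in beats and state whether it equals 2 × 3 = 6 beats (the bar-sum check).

1) 0.0ms=0b +452.261ms=3/2b
2) 452.261ms=3/2b +226.131ms=3/4b
3) 678.392ms=9/4b +113.065ms=3/8b
4) 791.457ms=21/8b +113.065ms=3/8b
5) 904.523ms=3b +64.609ms=3/14b
6) 969.131ms=45/14b +64.609ms=3/14b
7) 1033.74ms=24/7b +64.609ms=3/14b
8) 1098.349ms=51/14b +64.609ms=3/14b
9) 1162.958ms=27/7b +64.609ms=3/14b
10) 1227.566ms=57/14b +64.609ms=3/14b
11) 1292.175ms=30/7b +64.609ms=3/14b
12) 1356.784ms=9/2b +452.261ms=3/2b
Σ=6b of 6 (199bpm 3/4) — PASS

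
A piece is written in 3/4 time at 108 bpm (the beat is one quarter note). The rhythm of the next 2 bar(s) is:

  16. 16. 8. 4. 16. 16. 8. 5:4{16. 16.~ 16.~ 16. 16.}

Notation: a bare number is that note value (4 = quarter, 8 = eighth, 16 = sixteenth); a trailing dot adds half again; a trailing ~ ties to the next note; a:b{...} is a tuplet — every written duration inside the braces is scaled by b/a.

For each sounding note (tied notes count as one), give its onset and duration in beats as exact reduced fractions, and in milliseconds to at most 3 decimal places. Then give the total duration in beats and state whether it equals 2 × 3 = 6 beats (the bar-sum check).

1) 0.0ms=0b +208.333ms=3/8b
2) 208.333ms=3/8b +208.333ms=3/8b
3) 416.667ms=3/4b +416.667ms=3/4b
4) 833.333ms=3/2b +833.333ms=3/2b
5) 1666.667ms=3b +208.333ms=3/8b
6) 1875.0ms=27/8b +208.333ms=3/8b
7) 2083.333ms=15/4b +416.667ms=3/4b
8) 2500.0ms=9/2b +166.667ms=3/10b
9) 2666.667ms=24/5b +500.0ms=9/10b
10) 3166.667ms=57/10b +166.667ms=3/10b
Σ=6b of 6 (108bpm 3/4) — PASS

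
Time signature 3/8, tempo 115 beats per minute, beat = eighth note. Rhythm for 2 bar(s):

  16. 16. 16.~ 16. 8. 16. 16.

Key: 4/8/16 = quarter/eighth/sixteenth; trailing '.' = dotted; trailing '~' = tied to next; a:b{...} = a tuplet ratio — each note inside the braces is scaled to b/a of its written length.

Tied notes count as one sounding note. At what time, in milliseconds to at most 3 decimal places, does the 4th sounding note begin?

note 4 onset = 3b = 1565.217ms

1. 0.0ms @ 0 + 391.304ms (3/4)
2. 391.304ms @ 3/4 + 391.304ms (3/4)
3. 782.609ms @ 3/2 + 782.609ms (3/2)
4. 1565.217ms @ 3 + 782.609ms (3/2)
5. 2347.826ms @ 9/2 + 391.304ms (3/4)
6. 2739.13ms @ 21/4 + 391.304ms (3/4)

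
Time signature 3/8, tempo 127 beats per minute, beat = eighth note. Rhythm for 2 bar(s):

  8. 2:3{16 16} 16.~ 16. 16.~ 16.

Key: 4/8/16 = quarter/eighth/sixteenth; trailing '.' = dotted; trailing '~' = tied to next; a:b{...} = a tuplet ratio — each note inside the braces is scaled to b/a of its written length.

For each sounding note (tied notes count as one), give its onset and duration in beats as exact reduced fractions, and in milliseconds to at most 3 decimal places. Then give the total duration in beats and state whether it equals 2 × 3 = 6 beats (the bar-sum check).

1) 0.0ms=0b +708.661ms=3/2b
2) 708.661ms=3/2b +354.331ms=3/4b
3) 1062.992ms=9/4b +354.331ms=3/4b
4) 1417.323ms=3b +708.661ms=3/2b
5) 2125.984ms=9/2b +708.661ms=3/2b
Σ=6b of 6 (127bpm 3/8) — PASS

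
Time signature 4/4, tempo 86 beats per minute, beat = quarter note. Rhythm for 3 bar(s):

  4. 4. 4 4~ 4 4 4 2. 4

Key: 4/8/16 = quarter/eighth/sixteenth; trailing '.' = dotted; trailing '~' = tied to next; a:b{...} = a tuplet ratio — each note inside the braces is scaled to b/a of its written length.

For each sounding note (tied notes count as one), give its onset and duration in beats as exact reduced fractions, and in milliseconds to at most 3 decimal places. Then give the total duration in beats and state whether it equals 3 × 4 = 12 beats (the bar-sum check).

1) 0.0ms=0b +1046.512ms=3/2b
2) 1046.512ms=3/2b +1046.512ms=3/2b
3) 2093.023ms=3b +697.674ms=1b
4) 2790.698ms=4b +1395.349ms=2b
5) 4186.047ms=6b +697.674ms=1b
6) 4883.721ms=7b +697.674ms=1b
7) 5581.395ms=8b +2093.023ms=3b
8) 7674.419ms=11b +697.674ms=1b
Σ=12b of 12 (86bpm 4/4) — PASS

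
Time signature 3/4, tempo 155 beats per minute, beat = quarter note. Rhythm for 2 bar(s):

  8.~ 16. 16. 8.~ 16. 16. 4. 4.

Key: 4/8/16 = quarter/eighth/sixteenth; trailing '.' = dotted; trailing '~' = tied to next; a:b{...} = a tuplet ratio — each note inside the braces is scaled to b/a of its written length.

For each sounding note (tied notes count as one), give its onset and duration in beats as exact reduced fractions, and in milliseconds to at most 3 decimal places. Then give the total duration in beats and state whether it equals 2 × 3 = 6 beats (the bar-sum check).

1) 0.0ms=0b +435.484ms=9/8b
2) 435.484ms=9/8b +145.161ms=3/8b
3) 580.645ms=3/2b +435.484ms=9/8b
4) 1016.129ms=21/8b +145.161ms=3/8b
5) 1161.29ms=3b +580.645ms=3/2b
6) 1741.935ms=9/2b +580.645ms=3/2b
Σ=6b of 6 (155bpm 3/4) — PASS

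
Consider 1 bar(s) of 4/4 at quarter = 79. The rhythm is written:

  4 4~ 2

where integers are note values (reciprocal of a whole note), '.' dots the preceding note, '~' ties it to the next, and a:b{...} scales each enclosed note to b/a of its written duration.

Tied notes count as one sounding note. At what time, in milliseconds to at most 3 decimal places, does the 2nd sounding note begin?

note 2 onset = 1b = 759.494ms

1. 0.0ms @ 0 + 759.494ms (1)
2. 759.494ms @ 1 + 2278.481ms (3)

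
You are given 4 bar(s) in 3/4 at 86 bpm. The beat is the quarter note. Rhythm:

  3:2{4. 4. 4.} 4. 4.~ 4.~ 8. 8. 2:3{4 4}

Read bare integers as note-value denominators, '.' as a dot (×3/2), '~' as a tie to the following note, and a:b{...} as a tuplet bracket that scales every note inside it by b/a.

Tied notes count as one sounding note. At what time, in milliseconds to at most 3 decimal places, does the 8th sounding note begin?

1. 0.0ms @ 0 + 697.674ms (1)
2. 697.674ms @ 1 + 697.674ms (1)
3. 1395.349ms @ 2 + 697.674ms (1)
4. 2093.023ms @ 3 + 1046.512ms (3/2)
5. 3139.535ms @ 9/2 + 2616.279ms (15/4)
6. 5755.814ms @ 33/4 + 523.256ms (3/4)
7. 6279.07ms @ 9 + 1046.512ms (3/2)
8. 7325.581ms @ 21/2 + 1046.512ms (3/2)

note 8 onset = 21/2b = 7325.581ms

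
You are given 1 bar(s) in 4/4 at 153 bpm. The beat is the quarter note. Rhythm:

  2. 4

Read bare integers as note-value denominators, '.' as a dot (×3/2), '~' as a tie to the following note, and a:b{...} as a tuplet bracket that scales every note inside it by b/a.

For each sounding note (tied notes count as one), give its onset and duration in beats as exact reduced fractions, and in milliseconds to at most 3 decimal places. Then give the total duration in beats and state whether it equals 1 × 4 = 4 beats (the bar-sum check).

1) 0.0ms=0b +1176.471ms=3b
2) 1176.471ms=3b +392.157ms=1b
Σ=4b of 4 (153bpm 4/4) — PASS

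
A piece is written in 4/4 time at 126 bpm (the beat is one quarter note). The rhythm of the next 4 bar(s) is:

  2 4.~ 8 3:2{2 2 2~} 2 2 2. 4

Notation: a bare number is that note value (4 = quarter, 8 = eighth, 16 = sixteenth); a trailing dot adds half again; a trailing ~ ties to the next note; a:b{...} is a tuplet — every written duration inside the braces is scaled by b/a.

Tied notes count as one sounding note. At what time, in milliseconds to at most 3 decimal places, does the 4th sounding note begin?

note 4 onset = 16/3b = 2539.683ms

1. 0.0ms @ 0 + 952.381ms (2)
2. 952.381ms @ 2 + 952.381ms (2)
3. 1904.762ms @ 4 + 634.921ms (4/3)
4. 2539.683ms @ 16/3 + 634.921ms (4/3)
5. 3174.603ms @ 20/3 + 1587.302ms (10/3)
6. 4761.905ms @ 10 + 952.381ms (2)
7. 5714.286ms @ 12 + 1428.571ms (3)
8. 7142.857ms @ 15 + 476.19ms (1)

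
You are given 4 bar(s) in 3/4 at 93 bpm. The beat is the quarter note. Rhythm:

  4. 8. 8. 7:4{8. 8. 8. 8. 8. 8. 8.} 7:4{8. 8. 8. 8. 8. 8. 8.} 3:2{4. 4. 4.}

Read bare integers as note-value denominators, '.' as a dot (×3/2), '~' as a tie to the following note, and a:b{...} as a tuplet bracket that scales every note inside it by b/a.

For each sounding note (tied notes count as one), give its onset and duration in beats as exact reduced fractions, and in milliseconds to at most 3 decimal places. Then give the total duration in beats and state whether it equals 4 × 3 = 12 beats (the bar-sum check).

1) 0.0ms=0b +967.742ms=3/2b
2) 967.742ms=3/2b +483.871ms=3/4b
3) 1451.613ms=9/4b +483.871ms=3/4b
4) 1935.484ms=3b +276.498ms=3/7b
5) 2211.982ms=24/7b +276.498ms=3/7b
6) 2488.479ms=27/7b +276.498ms=3/7b
7) 2764.977ms=30/7b +276.498ms=3/7b
8) 3041.475ms=33/7b +276.498ms=3/7b
9) 3317.972ms=36/7b +276.498ms=3/7b
10) 3594.47ms=39/7b +276.498ms=3/7b
11) 3870.968ms=6b +276.498ms=3/7b
12) 4147.465ms=45/7b +276.498ms=3/7b
13) 4423.963ms=48/7b +276.498ms=3/7b
14) 4700.461ms=51/7b +276.498ms=3/7b
15) 4976.959ms=54/7b +276.498ms=3/7b
16) 5253.456ms=57/7b +276.498ms=3/7b
17) 5529.954ms=60/7b +276.498ms=3/7b
18) 5806.452ms=9b +645.161ms=1b
19) 6451.613ms=10b +645.161ms=1b
20) 7096.774ms=11b +645.161ms=1b
Σ=12b of 12 (93bpm 3/4) — PASS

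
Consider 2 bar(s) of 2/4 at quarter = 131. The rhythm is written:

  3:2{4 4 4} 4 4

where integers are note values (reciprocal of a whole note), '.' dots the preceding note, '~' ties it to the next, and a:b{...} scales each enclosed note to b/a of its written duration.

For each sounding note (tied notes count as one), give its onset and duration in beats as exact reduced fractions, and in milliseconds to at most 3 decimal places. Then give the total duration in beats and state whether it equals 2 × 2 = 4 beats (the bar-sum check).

1) 0.0ms=0b +305.344ms=2/3b
2) 305.344ms=2/3b +305.344ms=2/3b
3) 610.687ms=4/3b +305.344ms=2/3b
4) 916.031ms=2b +458.015ms=1b
5) 1374.046ms=3b +458.015ms=1b
Σ=4b of 4 (131bpm 2/4) — PASS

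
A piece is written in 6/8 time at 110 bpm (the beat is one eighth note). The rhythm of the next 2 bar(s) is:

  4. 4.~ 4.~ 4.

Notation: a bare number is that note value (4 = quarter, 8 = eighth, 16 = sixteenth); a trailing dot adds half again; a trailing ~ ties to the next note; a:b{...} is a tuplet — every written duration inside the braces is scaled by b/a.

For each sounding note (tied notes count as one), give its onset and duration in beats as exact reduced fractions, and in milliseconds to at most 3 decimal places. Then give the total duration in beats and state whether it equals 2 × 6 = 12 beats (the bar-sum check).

1) 0.0ms=0b +1636.364ms=3b
2) 1636.364ms=3b +4909.091ms=9b
Σ=12b of 12 (110bpm 6/8) — PASS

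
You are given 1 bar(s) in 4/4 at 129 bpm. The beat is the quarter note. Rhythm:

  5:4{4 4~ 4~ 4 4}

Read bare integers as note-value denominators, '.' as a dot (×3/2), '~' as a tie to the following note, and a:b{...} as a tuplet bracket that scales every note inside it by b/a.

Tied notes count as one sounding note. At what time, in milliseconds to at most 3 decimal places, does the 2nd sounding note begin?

1. 0.0ms @ 0 + 372.093ms (4/5)
2. 372.093ms @ 4/5 + 1116.279ms (12/5)
3. 1488.372ms @ 16/5 + 372.093ms (4/5)

note 2 onset = 4/5b = 372.093ms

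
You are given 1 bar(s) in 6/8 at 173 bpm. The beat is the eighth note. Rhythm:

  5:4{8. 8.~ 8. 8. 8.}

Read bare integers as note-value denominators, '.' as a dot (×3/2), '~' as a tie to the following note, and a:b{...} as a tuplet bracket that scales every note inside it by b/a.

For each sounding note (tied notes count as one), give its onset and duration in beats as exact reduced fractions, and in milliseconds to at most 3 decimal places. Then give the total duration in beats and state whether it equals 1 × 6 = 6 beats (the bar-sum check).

1) 0.0ms=0b +416.185ms=6/5b
2) 416.185ms=6/5b +832.37ms=12/5b
3) 1248.555ms=18/5b +416.185ms=6/5b
4) 1664.74ms=24/5b +416.185ms=6/5b
Σ=6b of 6 (173bpm 6/8) — PASS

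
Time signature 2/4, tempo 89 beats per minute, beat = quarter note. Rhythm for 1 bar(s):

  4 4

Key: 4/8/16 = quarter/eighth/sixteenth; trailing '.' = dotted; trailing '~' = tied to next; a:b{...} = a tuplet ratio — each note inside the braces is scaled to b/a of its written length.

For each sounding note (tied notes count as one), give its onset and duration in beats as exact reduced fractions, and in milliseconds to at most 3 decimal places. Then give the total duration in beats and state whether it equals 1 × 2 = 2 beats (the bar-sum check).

1) 0.0ms=0b +674.157ms=1b
2) 674.157ms=1b +674.157ms=1b
Σ=2b of 2 (89bpm 2/4) — PASS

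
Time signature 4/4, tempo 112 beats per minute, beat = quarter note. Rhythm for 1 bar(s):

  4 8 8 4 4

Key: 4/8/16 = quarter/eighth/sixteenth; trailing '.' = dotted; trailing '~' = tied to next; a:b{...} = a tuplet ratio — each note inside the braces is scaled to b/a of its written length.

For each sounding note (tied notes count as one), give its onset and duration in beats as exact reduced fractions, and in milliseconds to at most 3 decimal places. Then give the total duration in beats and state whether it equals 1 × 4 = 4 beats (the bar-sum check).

1) 0.0ms=0b +535.714ms=1b
2) 535.714ms=1b +267.857ms=1/2b
3) 803.571ms=3/2b +267.857ms=1/2b
4) 1071.429ms=2b +535.714ms=1b
5) 1607.143ms=3b +535.714ms=1b
Σ=4b of 4 (112bpm 4/4) — PASS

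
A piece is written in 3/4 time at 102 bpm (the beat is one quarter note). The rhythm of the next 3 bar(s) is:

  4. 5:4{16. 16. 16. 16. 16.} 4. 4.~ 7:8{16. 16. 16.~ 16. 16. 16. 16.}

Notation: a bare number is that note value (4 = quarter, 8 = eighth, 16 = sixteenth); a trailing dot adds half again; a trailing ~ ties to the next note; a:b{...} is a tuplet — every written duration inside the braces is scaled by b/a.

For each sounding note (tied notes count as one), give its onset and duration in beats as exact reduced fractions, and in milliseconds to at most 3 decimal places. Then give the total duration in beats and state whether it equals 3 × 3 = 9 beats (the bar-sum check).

1) 0.0ms=0b +882.353ms=3/2b
2) 882.353ms=3/2b +176.471ms=3/10b
3) 1058.824ms=9/5b +176.471ms=3/10b
4) 1235.294ms=21/10b +176.471ms=3/10b
5) 1411.765ms=12/5b +176.471ms=3/10b
6) 1588.235ms=27/10b +176.471ms=3/10b
7) 1764.706ms=3b +882.353ms=3/2b
8) 2647.059ms=9/2b +1134.454ms=27/14b
9) 3781.513ms=45/7b +252.101ms=3/7b
10) 4033.613ms=48/7b +504.202ms=6/7b
11) 4537.815ms=54/7b +252.101ms=3/7b
12) 4789.916ms=57/7b +252.101ms=3/7b
13) 5042.017ms=60/7b +252.101ms=3/7b
Σ=9b of 9 (102bpm 3/4) — PASS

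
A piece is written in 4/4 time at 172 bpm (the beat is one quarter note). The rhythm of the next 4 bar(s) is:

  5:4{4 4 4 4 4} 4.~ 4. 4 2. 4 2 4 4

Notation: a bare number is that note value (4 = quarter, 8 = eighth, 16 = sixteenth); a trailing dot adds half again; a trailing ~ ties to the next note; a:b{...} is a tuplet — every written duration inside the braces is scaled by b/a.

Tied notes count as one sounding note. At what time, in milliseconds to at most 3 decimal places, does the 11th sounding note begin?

note 11 onset = 14b = 4883.721ms

1. 0.0ms @ 0 + 279.07ms (4/5)
2. 279.07ms @ 4/5 + 279.07ms (4/5)
3. 558.14ms @ 8/5 + 279.07ms (4/5)
4. 837.209ms @ 12/5 + 279.07ms (4/5)
5. 1116.279ms @ 16/5 + 279.07ms (4/5)
6. 1395.349ms @ 4 + 1046.512ms (3)
7. 2441.86ms @ 7 + 348.837ms (1)
8. 2790.698ms @ 8 + 1046.512ms (3)
9. 3837.209ms @ 11 + 348.837ms (1)
10. 4186.047ms @ 12 + 697.674ms (2)
11. 4883.721ms @ 14 + 348.837ms (1)
12. 5232.558ms @ 15 + 348.837ms (1)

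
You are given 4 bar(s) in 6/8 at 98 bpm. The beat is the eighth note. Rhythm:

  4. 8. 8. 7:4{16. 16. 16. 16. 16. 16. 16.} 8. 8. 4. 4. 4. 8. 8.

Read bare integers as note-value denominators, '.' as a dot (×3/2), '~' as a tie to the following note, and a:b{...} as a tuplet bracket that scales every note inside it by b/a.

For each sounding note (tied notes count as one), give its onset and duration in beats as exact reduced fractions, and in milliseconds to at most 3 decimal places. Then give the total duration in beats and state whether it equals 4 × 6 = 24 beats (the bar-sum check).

1) 0.0ms=0b +1836.735ms=3b
2) 1836.735ms=3b +918.367ms=3/2b
3) 2755.102ms=9/2b +918.367ms=3/2b
4) 3673.469ms=6b +262.391ms=3/7b
5) 3935.86ms=45/7b +262.391ms=3/7b
6) 4198.251ms=48/7b +262.391ms=3/7b
7) 4460.641ms=51/7b +262.391ms=3/7b
8) 4723.032ms=54/7b +262.391ms=3/7b
9) 4985.423ms=57/7b +262.391ms=3/7b
10) 5247.813ms=60/7b +262.391ms=3/7b
11) 5510.204ms=9b +918.367ms=3/2b
12) 6428.571ms=21/2b +918.367ms=3/2b
13) 7346.939ms=12b +1836.735ms=3b
14) 9183.673ms=15b +1836.735ms=3b
15) 11020.408ms=18b +1836.735ms=3b
16) 12857.143ms=21b +918.367ms=3/2b
17) 13775.51ms=45/2b +918.367ms=3/2b
Σ=24b of 24 (98bpm 6/8) — PASS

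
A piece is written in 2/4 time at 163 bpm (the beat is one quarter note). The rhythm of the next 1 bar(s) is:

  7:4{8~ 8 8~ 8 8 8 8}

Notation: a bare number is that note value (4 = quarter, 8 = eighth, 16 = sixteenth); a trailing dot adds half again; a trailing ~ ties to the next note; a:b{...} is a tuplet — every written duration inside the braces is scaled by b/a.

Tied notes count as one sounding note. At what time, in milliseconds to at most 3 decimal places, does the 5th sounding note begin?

1. 0.0ms @ 0 + 210.342ms (4/7)
2. 210.342ms @ 4/7 + 210.342ms (4/7)
3. 420.684ms @ 8/7 + 105.171ms (2/7)
4. 525.855ms @ 10/7 + 105.171ms (2/7)
5. 631.025ms @ 12/7 + 105.171ms (2/7)

note 5 onset = 12/7b = 631.025ms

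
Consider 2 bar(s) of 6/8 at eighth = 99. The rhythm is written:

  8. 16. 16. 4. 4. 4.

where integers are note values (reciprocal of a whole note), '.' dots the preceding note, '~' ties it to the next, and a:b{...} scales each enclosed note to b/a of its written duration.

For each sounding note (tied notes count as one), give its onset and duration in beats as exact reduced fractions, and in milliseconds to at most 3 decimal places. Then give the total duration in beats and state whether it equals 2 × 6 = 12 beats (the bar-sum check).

1) 0.0ms=0b +909.091ms=3/2b
2) 909.091ms=3/2b +454.545ms=3/4b
3) 1363.636ms=9/4b +454.545ms=3/4b
4) 1818.182ms=3b +1818.182ms=3b
5) 3636.364ms=6b +1818.182ms=3b
6) 5454.545ms=9b +1818.182ms=3b
Σ=12b of 12 (99bpm 6/8) — PASS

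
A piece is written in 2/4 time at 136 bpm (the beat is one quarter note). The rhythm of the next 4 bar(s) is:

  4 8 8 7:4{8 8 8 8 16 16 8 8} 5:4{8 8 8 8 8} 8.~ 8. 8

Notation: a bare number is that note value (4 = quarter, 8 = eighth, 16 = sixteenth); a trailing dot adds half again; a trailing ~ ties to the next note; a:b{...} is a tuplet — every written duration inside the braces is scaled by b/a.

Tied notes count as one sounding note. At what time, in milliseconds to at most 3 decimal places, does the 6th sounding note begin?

note 6 onset = 18/7b = 1134.454ms

1. 0.0ms @ 0 + 441.176ms (1)
2. 441.176ms @ 1 + 220.588ms (1/2)
3. 661.765ms @ 3/2 + 220.588ms (1/2)
4. 882.353ms @ 2 + 126.05ms (2/7)
5. 1008.403ms @ 16/7 + 126.05ms (2/7)
6. 1134.454ms @ 18/7 + 126.05ms (2/7)
7. 1260.504ms @ 20/7 + 126.05ms (2/7)
8. 1386.555ms @ 22/7 + 63.025ms (1/7)
9. 1449.58ms @ 23/7 + 63.025ms (1/7)
10. 1512.605ms @ 24/7 + 126.05ms (2/7)
11. 1638.655ms @ 26/7 + 126.05ms (2/7)
12. 1764.706ms @ 4 + 176.471ms (2/5)
13. 1941.176ms @ 22/5 + 176.471ms (2/5)
14. 2117.647ms @ 24/5 + 176.471ms (2/5)
15. 2294.118ms @ 26/5 + 176.471ms (2/5)
16. 2470.588ms @ 28/5 + 176.471ms (2/5)
17. 2647.059ms @ 6 + 661.765ms (3/2)
18. 3308.824ms @ 15/2 + 220.588ms (1/2)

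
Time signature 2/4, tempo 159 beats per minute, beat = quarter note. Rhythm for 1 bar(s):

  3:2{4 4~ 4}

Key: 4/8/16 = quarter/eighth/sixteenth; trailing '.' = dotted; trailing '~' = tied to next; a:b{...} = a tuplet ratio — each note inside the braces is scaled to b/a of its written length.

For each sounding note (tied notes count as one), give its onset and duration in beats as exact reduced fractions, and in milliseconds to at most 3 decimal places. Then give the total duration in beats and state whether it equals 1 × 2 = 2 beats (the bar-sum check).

1) 0.0ms=0b +251.572ms=2/3b
2) 251.572ms=2/3b +503.145ms=4/3b
Σ=2b of 2 (159bpm 2/4) — PASS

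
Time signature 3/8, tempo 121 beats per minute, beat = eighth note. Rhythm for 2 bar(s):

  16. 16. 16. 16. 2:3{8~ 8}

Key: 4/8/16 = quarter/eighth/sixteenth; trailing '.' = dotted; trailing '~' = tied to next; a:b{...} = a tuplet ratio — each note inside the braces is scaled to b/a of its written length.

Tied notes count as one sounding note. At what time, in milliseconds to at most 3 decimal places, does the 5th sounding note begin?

1. 0.0ms @ 0 + 371.901ms (3/4)
2. 371.901ms @ 3/4 + 371.901ms (3/4)
3. 743.802ms @ 3/2 + 371.901ms (3/4)
4. 1115.702ms @ 9/4 + 371.901ms (3/4)
5. 1487.603ms @ 3 + 1487.603ms (3)

note 5 onset = 3b = 1487.603ms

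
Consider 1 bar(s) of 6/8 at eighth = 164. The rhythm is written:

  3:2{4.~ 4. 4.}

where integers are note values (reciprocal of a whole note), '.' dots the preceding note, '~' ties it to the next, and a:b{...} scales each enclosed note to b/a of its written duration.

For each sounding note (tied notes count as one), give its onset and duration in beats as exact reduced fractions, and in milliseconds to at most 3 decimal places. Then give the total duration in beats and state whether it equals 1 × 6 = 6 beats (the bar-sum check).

1) 0.0ms=0b +1463.415ms=4b
2) 1463.415ms=4b +731.707ms=2b
Σ=6b of 6 (164bpm 6/8) — PASS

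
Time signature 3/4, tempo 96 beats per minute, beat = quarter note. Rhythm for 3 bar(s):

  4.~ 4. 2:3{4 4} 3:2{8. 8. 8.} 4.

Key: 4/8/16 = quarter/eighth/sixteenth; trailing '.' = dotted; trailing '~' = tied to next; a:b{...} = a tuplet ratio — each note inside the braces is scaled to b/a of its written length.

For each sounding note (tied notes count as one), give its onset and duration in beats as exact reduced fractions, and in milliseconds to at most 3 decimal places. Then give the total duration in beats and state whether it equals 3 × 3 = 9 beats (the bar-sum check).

1) 0.0ms=0b +1875.0ms=3b
2) 1875.0ms=3b +937.5ms=3/2b
3) 2812.5ms=9/2b +937.5ms=3/2b
4) 3750.0ms=6b +312.5ms=1/2b
5) 4062.5ms=13/2b +312.5ms=1/2b
6) 4375.0ms=7b +312.5ms=1/2b
7) 4687.5ms=15/2b +937.5ms=3/2b
Σ=9b of 9 (96bpm 3/4) — PASS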